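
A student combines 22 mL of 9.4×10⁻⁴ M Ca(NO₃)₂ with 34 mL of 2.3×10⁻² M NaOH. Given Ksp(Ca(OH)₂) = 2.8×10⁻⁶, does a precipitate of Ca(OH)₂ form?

After mixing, V = 22 mL + 34 mL = 56 mL.
[Ca²⁺] = (9.4×10⁻⁴)(22)/56 = 3.7×10⁻⁴ M
[OH⁻] = (2.3×10⁻²)(34)/56 = 1.4×10⁻² M
Q = [Ca²⁺][OH⁻]^2 = 7.2×10⁻⁸
Q < Ksp (7.2×10⁻⁸ vs 2.8×10⁻⁶); the solution remains unsaturated and no precipitate forms.

No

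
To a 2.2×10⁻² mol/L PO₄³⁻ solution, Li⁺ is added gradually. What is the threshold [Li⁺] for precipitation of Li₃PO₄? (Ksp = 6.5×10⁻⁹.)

6.7×10⁻³ M

The threshold for precipitation is Q = Ksp.
Li₃PO₄(s) ⇌ 3 Li⁺(aq) + PO₄³⁻(aq)
Ksp = [Li⁺]^3[PO₄³⁻] = [Li⁺]^3(2.2×10⁻²)
[Li⁺]^3 = 6.5×10⁻⁹ / (2.2×10⁻²) = 3.0×10⁻⁷
[Li⁺] = 6.7×10⁻³ mol/L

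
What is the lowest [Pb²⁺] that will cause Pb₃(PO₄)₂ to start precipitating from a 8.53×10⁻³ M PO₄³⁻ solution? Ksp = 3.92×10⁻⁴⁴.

Each salt precipitates once Q = Ksp for that salt.
Pb₃(PO₄)₂(s) ⇌ 3 Pb²⁺(aq) + 2 PO₄³⁻(aq)
Ksp = [Pb²⁺]^3[PO₄³⁻]^2 = [Pb²⁺]^3(8.53×10⁻³)^2
[Pb²⁺]^3 = 3.92×10⁻⁴⁴ / (8.53×10⁻³)^2 = 5.39×10⁻⁴⁰
[Pb²⁺] = 8.14×10⁻¹⁴ M

8.14×10⁻¹⁴ M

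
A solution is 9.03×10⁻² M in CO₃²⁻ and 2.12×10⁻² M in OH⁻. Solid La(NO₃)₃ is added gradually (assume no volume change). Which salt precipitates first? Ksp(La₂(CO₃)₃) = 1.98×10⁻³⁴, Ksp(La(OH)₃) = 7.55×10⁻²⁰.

La₂(CO₃)₃

Precipitation of each salt begins when its ion product equals Ksp.
For La₂(CO₃)₃: [La³⁺] = (Ksp/[CO₃²⁻]^3)^(1/2) = 5.19×10⁻¹⁶ M
For La(OH)₃: [La³⁺] = (Ksp/[OH⁻]^3) = 7.92×10⁻¹⁵ M
The smaller threshold [La³⁺] is reached first, so La₂(CO₃)₃ precipitates first.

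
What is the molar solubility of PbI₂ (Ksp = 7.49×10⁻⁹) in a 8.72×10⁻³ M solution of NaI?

PbI₂(s) ⇌ Pb²⁺(aq) + 2 I⁻(aq)
The solution already contains I⁻ at 8.72×10⁻³ M. Let s be the molar solubility of PbI₂.
[I⁻] ≈ 8.72×10⁻³ M (common ion dominates); [Pb²⁺] = s.
Ksp = [Pb²⁺][I⁻]^2 = s(8.72×10⁻³)^2
s = 7.49×10⁻⁹ / (8.72×10⁻³)^2 = 9.85×10⁻⁵
s = 9.85×10⁻⁵ M

9.85×10⁻⁵ M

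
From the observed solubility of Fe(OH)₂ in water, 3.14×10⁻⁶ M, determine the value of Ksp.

Ksp = 1.24×10⁻¹⁶

Fe(OH)₂(s) ⇌ Fe²⁺(aq) + 2 OH⁻(aq)
Call the molar solubility s, so that [Fe²⁺] = s and [OH⁻] = 2s.
Ksp = [Fe²⁺][OH⁻]^2 = s · (2s)^2 = 4s^3
Ksp = 4 × (3.14×10⁻⁶)^3 = 1.24×10⁻¹⁶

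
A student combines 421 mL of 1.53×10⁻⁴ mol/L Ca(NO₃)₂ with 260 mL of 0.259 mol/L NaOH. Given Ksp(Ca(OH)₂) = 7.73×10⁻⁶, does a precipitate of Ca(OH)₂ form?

After mixing, V = 421 mL + 260 mL = 681 mL.
[Ca²⁺] = (1.53×10⁻⁴)(421)/681 = 9.46×10⁻⁵ mol/L
[OH⁻] = (0.259)(260)/681 = 9.89×10⁻² mol/L
Q = [Ca²⁺][OH⁻]^2 = 9.25×10⁻⁷
Since Q (9.25×10⁻⁷) is less than Ksp (7.73×10⁻⁶), no Ca(OH)₂ precipitates.

No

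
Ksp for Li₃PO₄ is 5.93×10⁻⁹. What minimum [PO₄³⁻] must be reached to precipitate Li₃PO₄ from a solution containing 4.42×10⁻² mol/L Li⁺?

Precipitation begins when Q = Ksp.
Li₃PO₄(s) ⇌ 3 Li⁺(aq) + PO₄³⁻(aq)
Ksp = [Li⁺]^3[PO₄³⁻] = [PO₄³⁻](4.42×10⁻²)^3
[PO₄³⁻] = 5.93×10⁻⁹ / (4.42×10⁻²)^3 = 6.87×10⁻⁵
[PO₄³⁻] = 6.87×10⁻⁵ mol/L

6.87×10⁻⁵ M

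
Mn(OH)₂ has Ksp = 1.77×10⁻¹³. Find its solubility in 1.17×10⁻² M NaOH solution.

1.29×10⁻⁹ M

Mn(OH)₂(s) ⇌ Mn²⁺(aq) + 2 OH⁻(aq)
OH⁻ is already present at 1.17×10⁻² M. If s mol/L of Mn(OH)₂ dissolves, [Mn²⁺] = s while [OH⁻] ≈ 1.17×10⁻² M.
Ksp = [Mn²⁺][OH⁻]^2 = s(1.17×10⁻²)^2
s = 1.77×10⁻¹³ / (1.17×10⁻²)^2 = 1.29×10⁻⁹
s = 1.29×10⁻⁹ M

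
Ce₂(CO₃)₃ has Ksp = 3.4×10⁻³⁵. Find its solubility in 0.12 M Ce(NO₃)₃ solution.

Ce₂(CO₃)₃(s) ⇌ 2 Ce³⁺(aq) + 3 CO₃²⁻(aq)
Let s be the solubility of Ce₂(CO₃)₃ here. The common ion gives [Ce³⁺] ≈ 0.12 M, and [CO₃²⁻] = 3s.
Ksp = [Ce³⁺]^2[CO₃²⁻]^3 = (0.12)^2(3s)^3
(3s)^3 = 3.4×10⁻³⁵ / (0.12)^2 = 2.4×10⁻³³
s = 4.4×10⁻¹² M

4.4×10⁻¹² M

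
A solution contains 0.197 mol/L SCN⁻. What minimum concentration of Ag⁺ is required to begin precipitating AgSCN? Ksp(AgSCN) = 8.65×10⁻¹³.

4.39×10⁻¹² M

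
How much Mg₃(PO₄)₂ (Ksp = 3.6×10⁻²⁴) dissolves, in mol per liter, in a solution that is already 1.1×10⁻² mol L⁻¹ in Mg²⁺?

8.2×10⁻¹⁰ M

Mg₃(PO₄)₂(s) ⇌ 3 Mg²⁺(aq) + 2 PO₄³⁻(aq)
Mg²⁺ is already present at 1.1×10⁻² mol L⁻¹. If s mol/L of Mg₃(PO₄)₂ dissolves, [PO₄³⁻] = 2s while [Mg²⁺] ≈ 1.1×10⁻² mol L⁻¹.
Ksp = [Mg²⁺]^3[PO₄³⁻]^2 = (1.1×10⁻²)^3(2s)^2
(2s)^2 = 3.6×10⁻²⁴ / (1.1×10⁻²)^3 = 2.7×10⁻¹⁸
s = 8.2×10⁻¹⁰ mol L⁻¹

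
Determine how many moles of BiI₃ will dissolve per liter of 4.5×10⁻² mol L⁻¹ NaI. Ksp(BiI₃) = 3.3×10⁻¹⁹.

BiI₃(s) ⇌ Bi³⁺(aq) + 3 I⁻(aq)
The solution already contains I⁻ at 4.5×10⁻² mol L⁻¹. Let s be the molar solubility of BiI₃.
[I⁻] ≈ 4.5×10⁻² mol L⁻¹ (common ion dominates); [Bi³⁺] = s.
Ksp = [Bi³⁺][I⁻]^3 = s(4.5×10⁻²)^3
s = 3.3×10⁻¹⁹ / (4.5×10⁻²)^3 = 3.6×10⁻¹⁵
s = 3.6×10⁻¹⁵ mol L⁻¹

3.6×10⁻¹⁵ M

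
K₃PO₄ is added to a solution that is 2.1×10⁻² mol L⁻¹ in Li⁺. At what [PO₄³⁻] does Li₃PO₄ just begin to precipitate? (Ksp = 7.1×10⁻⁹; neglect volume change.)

7.7×10⁻⁴ M

The threshold for precipitation is Q = Ksp.
Li₃PO₄(s) ⇌ 3 Li⁺(aq) + PO₄³⁻(aq)
Ksp = [Li⁺]^3[PO₄³⁻] = [PO₄³⁻](2.1×10⁻²)^3
[PO₄³⁻] = 7.1×10⁻⁹ / (2.1×10⁻²)^3 = 7.7×10⁻⁴
[PO₄³⁻] = 7.7×10⁻⁴ mol L⁻¹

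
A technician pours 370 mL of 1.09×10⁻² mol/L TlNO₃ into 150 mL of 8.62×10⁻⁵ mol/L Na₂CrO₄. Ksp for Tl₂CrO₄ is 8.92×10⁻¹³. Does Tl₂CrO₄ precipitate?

Yes

After mixing, V = 370 mL + 150 mL = 520 mL.
[Tl⁺] = (1.09×10⁻²)(370)/520 = 7.76×10⁻³ mol/L
[CrO₄²⁻] = (8.62×10⁻⁵)(150)/520 = 2.49×10⁻⁵ mol/L
Q = [Tl⁺]^2[CrO₄²⁻] = 1.50×10⁻⁹
Because Q > Ksp (1.50×10⁻⁹ vs 8.92×10⁻¹³), a precipitate of Tl₂CrO₄ forms.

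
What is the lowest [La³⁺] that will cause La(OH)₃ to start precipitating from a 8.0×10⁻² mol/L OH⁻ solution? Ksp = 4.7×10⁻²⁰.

Precipitation begins when Q = Ksp.
La(OH)₃(s) ⇌ La³⁺(aq) + 3 OH⁻(aq)
Ksp = [La³⁺][OH⁻]^3 = [La³⁺](8.0×10⁻²)^3
[La³⁺] = 4.7×10⁻²⁰ / (8.0×10⁻²)^3 = 9.2×10⁻¹⁷
[La³⁺] = 9.2×10⁻¹⁷ mol/L

9.2×10⁻¹⁷ M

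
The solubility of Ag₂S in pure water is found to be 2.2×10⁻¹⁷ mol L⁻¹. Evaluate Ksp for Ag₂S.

Ksp = 4.3×10⁻⁵⁰

Ag₂S(s) ⇌ 2 Ag⁺(aq) + S²⁻(aq)
For each mole of Ag₂S that dissolves per liter, [Ag⁺] = 2s and [S²⁻] = s; let s denote this solubility.
Ksp = [Ag⁺]^2[S²⁻] = (2s)^2 · s = 4s^3
Ksp = 4 × (2.2×10⁻¹⁷)^3 = 4.3×10⁻⁵⁰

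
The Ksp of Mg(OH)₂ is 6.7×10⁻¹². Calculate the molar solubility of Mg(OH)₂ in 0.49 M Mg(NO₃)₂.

Mg(OH)₂(s) ⇌ Mg²⁺(aq) + 2 OH⁻(aq)
With Mg²⁺ already at 0.49 M and s small, take [Mg²⁺] ≈ 0.49 M and [OH⁻] = 2s.
Ksp = [Mg²⁺][OH⁻]^2 = (0.49)(2s)^2
(2s)^2 = 6.7×10⁻¹² / (0.49) = 1.4×10⁻¹¹
s = 1.8×10⁻⁶ M

1.8×10⁻⁶ M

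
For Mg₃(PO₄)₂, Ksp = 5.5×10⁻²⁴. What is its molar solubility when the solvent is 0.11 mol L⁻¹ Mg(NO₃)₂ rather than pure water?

3.2×10⁻¹¹ M

Mg₃(PO₄)₂(s) ⇌ 3 Mg²⁺(aq) + 2 PO₄³⁻(aq)
The solution already contains Mg²⁺ at 0.11 mol L⁻¹. Let s be the molar solubility of Mg₃(PO₄)₂.
[Mg²⁺] ≈ 0.11 mol L⁻¹ (common ion dominates); [PO₄³⁻] = 2s.
Ksp = [Mg²⁺]^3[PO₄³⁻]^2 = (0.11)^3(2s)^2
(2s)^2 = 5.5×10⁻²⁴ / (0.11)^3 = 4.1×10⁻²¹
s = 3.2×10⁻¹¹ mol L⁻¹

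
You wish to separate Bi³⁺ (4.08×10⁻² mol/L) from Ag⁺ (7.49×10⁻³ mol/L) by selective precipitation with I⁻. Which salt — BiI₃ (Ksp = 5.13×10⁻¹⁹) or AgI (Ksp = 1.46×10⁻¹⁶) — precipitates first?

Precipitation begins when Q = Ksp.
For BiI₃: [I⁻] = (Ksp/[Bi³⁺])^(1/3) = 2.33×10⁻⁶ mol/L
For AgI: [I⁻] = (Ksp/[Ag⁺]) = 1.95×10⁻¹⁴ mol/L
Since AgI needs less I⁻ to reach saturation, it precipitates first.

AgI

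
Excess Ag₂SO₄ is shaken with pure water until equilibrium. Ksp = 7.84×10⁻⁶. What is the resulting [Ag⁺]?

Ag₂SO₄(s) ⇌ 2 Ag⁺(aq) + SO₄²⁻(aq)
Call the molar solubility s, so that [Ag⁺] = 2s and [SO₄²⁻] = s.
Ksp = [Ag⁺]^2[SO₄²⁻] = (2s)^2 · s = 4s^3 = 7.84×10⁻⁶
s = 1.25×10⁻² mol/L
[Ag⁺] = 2s = 2.50×10⁻² mol/L

2.50×10⁻² M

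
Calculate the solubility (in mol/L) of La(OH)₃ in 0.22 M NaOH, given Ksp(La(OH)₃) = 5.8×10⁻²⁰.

5.4×10⁻¹⁸ M

La(OH)₃(s) ⇌ La³⁺(aq) + 3 OH⁻(aq)
With OH⁻ already at 0.22 M and s small, take [OH⁻] ≈ 0.22 M and [La³⁺] = s.
Ksp = [La³⁺][OH⁻]^3 = s(0.22)^3
s = 5.8×10⁻²⁰ / (0.22)^3 = 5.4×10⁻¹⁸
s = 5.4×10⁻¹⁸ M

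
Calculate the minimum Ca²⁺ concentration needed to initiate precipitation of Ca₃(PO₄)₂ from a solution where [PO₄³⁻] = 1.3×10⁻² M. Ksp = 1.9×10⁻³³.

Precipitation begins when Q = Ksp.
Ca₃(PO₄)₂(s) ⇌ 3 Ca²⁺(aq) + 2 PO₄³⁻(aq)
Ksp = [Ca²⁺]^3[PO₄³⁻]^2 = [Ca²⁺]^3(1.3×10⁻²)^2
[Ca²⁺]^3 = 1.9×10⁻³³ / (1.3×10⁻²)^2 = 1.1×10⁻²⁹
[Ca²⁺] = 2.2×10⁻¹⁰ M

2.2×10⁻¹⁰ M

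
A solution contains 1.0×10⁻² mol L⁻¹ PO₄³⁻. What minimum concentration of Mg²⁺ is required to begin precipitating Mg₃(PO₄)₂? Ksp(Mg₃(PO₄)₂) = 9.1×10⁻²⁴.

4.5×10⁻⁷ M

A salt starts to precipitate once the ion product Q reaches its Ksp.
Mg₃(PO₄)₂(s) ⇌ 3 Mg²⁺(aq) + 2 PO₄³⁻(aq)
Ksp = [Mg²⁺]^3[PO₄³⁻]^2 = [Mg²⁺]^3(1.0×10⁻²)^2
[Mg²⁺]^3 = 9.1×10⁻²⁴ / (1.0×10⁻²)^2 = 9.1×10⁻²⁰
[Mg²⁺] = 4.5×10⁻⁷ mol L⁻¹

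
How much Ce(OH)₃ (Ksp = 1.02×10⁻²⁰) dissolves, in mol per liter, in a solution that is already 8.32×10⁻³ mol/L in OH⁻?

1.77×10⁻¹⁴ M

Ce(OH)₃(s) ⇌ Ce³⁺(aq) + 3 OH⁻(aq)
The solution already contains OH⁻ at 8.32×10⁻³ mol/L. Let s be the molar solubility of Ce(OH)₃.
[OH⁻] ≈ 8.32×10⁻³ mol/L (common ion dominates); [Ce³⁺] = s.
Ksp = [Ce³⁺][OH⁻]^3 = s(8.32×10⁻³)^3
s = 1.02×10⁻²⁰ / (8.32×10⁻³)^3 = 1.77×10⁻¹⁴
s = 1.77×10⁻¹⁴ mol/L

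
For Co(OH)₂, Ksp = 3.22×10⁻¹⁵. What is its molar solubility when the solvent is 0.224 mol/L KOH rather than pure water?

6.42×10⁻¹⁴ M

Co(OH)₂(s) ⇌ Co²⁺(aq) + 2 OH⁻(aq)
With OH⁻ already at 0.224 mol/L and s small, take [OH⁻] ≈ 0.224 mol/L and [Co²⁺] = s.
Ksp = [Co²⁺][OH⁻]^2 = s(0.224)^2
s = 3.22×10⁻¹⁵ / (0.224)^2 = 6.42×10⁻¹⁴
s = 6.42×10⁻¹⁴ mol/L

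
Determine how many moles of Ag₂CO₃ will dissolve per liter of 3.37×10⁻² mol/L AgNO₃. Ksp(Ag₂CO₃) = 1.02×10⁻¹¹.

8.98×10⁻⁹ M

Ag₂CO₃(s) ⇌ 2 Ag⁺(aq) + CO₃²⁻(aq)
Ag⁺ is already present at 3.37×10⁻² mol/L. If s mol/L of Ag₂CO₃ dissolves, [CO₃²⁻] = s while [Ag⁺] ≈ 3.37×10⁻² mol/L.
Ksp = [Ag⁺]^2[CO₃²⁻] = (3.37×10⁻²)^2s
s = 1.02×10⁻¹¹ / (3.37×10⁻²)^2 = 8.98×10⁻⁹
s = 8.98×10⁻⁹ mol/L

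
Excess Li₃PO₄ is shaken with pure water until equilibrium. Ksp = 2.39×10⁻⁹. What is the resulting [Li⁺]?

Li₃PO₄(s) ⇌ 3 Li⁺(aq) + PO₄³⁻(aq)
If s mol/L of Li₃PO₄ dissolves, [Li⁺] = 3s and [PO₄³⁻] = s.
Ksp = [Li⁺]^3[PO₄³⁻] = (3s)^3 · s = 27s^4 = 2.39×10⁻⁹
s = 3.07×10⁻³ mol/L
[Li⁺] = 3s = 9.20×10⁻³ mol/L

9.20×10⁻³ M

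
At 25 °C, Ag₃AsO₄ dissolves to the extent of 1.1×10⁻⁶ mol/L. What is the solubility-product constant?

Ag₃AsO₄(s) ⇌ 3 Ag⁺(aq) + AsO₄³⁻(aq)
Call the molar solubility s, so that [Ag⁺] = 3s and [AsO₄³⁻] = s.
Ksp = [Ag⁺]^3[AsO₄³⁻] = (3s)^3 · s = 27s^4
Ksp = 27 × (1.1×10⁻⁶)^4 = 4.0×10⁻²³

Ksp = 4.0×10⁻²³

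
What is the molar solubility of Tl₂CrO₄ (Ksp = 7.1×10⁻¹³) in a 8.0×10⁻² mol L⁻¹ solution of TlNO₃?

Tl₂CrO₄(s) ⇌ 2 Tl⁺(aq) + CrO₄²⁻(aq)
The solution already contains Tl⁺ at 8.0×10⁻² mol L⁻¹. Let s be the molar solubility of Tl₂CrO₄.
[Tl⁺] ≈ 8.0×10⁻² mol L⁻¹ (common ion dominates); [CrO₄²⁻] = s.
Ksp = [Tl⁺]^2[CrO₄²⁻] = (8.0×10⁻²)^2s
s = 7.1×10⁻¹³ / (8.0×10⁻²)^2 = 1.1×10⁻¹⁰
s = 1.1×10⁻¹⁰ mol L⁻¹

1.1×10⁻¹⁰ M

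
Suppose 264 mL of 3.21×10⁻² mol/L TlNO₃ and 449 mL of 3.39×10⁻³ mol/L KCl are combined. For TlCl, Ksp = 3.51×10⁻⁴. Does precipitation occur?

No

Total volume after mixing = 264 + 449 = 713 mL.
[Tl⁺] = (3.21×10⁻²)(264)/713 = 1.19×10⁻² mol/L
[Cl⁻] = (3.39×10⁻³)(449)/713 = 2.13×10⁻³ mol/L
Q = [Tl⁺][Cl⁻] = 2.54×10⁻⁵
Q = 2.54×10⁻⁵ < Ksp = 3.51×10⁻⁴, so the solution is unsaturated and no precipitate forms.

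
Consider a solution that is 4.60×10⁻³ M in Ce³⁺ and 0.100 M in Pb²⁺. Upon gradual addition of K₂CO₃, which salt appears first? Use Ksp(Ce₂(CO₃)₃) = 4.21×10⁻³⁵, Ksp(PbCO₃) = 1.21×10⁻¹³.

PbCO₃

The threshold for precipitation is Q = Ksp.
For Ce₂(CO₃)₃: [CO₃²⁻] = (Ksp/[Ce³⁺]^2)^(1/3) = 1.26×10⁻¹⁰ M
For PbCO₃: [CO₃²⁻] = (Ksp/[Pb²⁺]) = 1.21×10⁻¹² M
The smaller threshold [CO₃²⁻] is reached first, so PbCO₃ precipitates first.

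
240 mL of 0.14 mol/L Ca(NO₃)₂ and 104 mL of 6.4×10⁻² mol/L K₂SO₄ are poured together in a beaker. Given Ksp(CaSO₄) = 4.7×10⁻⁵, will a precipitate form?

Yes

After mixing, V = 240 mL + 104 mL = 344 mL.
[Ca²⁺] = (0.14)(240)/344 = 9.8×10⁻² mol/L
[SO₄²⁻] = (6.4×10⁻²)(104)/344 = 1.9×10⁻² mol/L
Q = [Ca²⁺][SO₄²⁻] = 1.9×10⁻³
Since Q (1.9×10⁻³) exceeds Ksp (4.7×10⁻⁵), CaSO₄ will precipitate.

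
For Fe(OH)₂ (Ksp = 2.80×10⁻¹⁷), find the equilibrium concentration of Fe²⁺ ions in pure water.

1.91×10⁻⁶ M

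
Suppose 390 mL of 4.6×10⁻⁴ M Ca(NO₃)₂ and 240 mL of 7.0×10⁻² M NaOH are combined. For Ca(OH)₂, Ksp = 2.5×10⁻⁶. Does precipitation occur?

The combined volume is 630 mL.
[Ca²⁺] = (4.6×10⁻⁴)(390)/630 = 2.8×10⁻⁴ M
[OH⁻] = (7.0×10⁻²)(240)/630 = 2.7×10⁻² M
Q = [Ca²⁺][OH⁻]^2 = 2.0×10⁻⁷
Since Q (2.0×10⁻⁷) is less than Ksp (2.5×10⁻⁶), no Ca(OH)₂ precipitates.

No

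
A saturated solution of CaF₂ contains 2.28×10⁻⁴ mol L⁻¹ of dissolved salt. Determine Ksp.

CaF₂(s) ⇌ Ca²⁺(aq) + 2 F⁻(aq)
Call the molar solubility s, so that [Ca²⁺] = s and [F⁻] = 2s.
Ksp = [Ca²⁺][F⁻]^2 = s · (2s)^2 = 4s^3
Ksp = 4 × (2.28×10⁻⁴)^3 = 4.74×10⁻¹¹

Ksp = 4.74×10⁻¹¹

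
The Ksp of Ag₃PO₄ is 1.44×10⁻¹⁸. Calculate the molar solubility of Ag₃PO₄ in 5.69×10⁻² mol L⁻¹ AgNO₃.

7.82×10⁻¹⁵ M

Ag₃PO₄(s) ⇌ 3 Ag⁺(aq) + PO₄³⁻(aq)
With Ag⁺ already at 5.69×10⁻² mol L⁻¹ and s small, take [Ag⁺] ≈ 5.69×10⁻² mol L⁻¹ and [PO₄³⁻] = s.
Ksp = [Ag⁺]^3[PO₄³⁻] = (5.69×10⁻²)^3s
s = 1.44×10⁻¹⁸ / (5.69×10⁻²)^3 = 7.82×10⁻¹⁵
s = 7.82×10⁻¹⁵ mol L⁻¹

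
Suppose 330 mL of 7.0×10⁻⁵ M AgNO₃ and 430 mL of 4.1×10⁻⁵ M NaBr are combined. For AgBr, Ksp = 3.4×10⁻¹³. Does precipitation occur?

Yes

The combined volume is 760 mL.
[Ag⁺] = (7.0×10⁻⁵)(330)/760 = 3.0×10⁻⁵ M
[Br⁻] = (4.1×10⁻⁵)(430)/760 = 2.3×10⁻⁵ M
Q = [Ag⁺][Br⁻] = 7.1×10⁻¹⁰
Because Q > Ksp (7.1×10⁻¹⁰ vs 3.4×10⁻¹³), a precipitate of AgBr forms.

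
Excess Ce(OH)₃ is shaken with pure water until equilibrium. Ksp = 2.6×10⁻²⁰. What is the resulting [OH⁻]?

Ce(OH)₃(s) ⇌ Ce³⁺(aq) + 3 OH⁻(aq)
Let s be the molar solubility. Then [Ce³⁺] = s and [OH⁻] = 3s.
Ksp = [Ce³⁺][OH⁻]^3 = s · (3s)^3 = 27s^4 = 2.6×10⁻²⁰
s = 5.6×10⁻⁶ mol L⁻¹
[OH⁻] = 3s = 1.7×10⁻⁵ mol L⁻¹

1.7×10⁻⁵ M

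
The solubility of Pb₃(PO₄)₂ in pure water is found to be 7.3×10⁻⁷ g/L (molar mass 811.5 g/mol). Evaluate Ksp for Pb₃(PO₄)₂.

Convert to molarity: s = 7.3×10⁻⁷ / 811.5 = 8.996×10⁻¹⁰ mol/L
Pb₃(PO₄)₂(s) ⇌ 3 Pb²⁺(aq) + 2 PO₄³⁻(aq)
If s mol/L of Pb₃(PO₄)₂ dissolves, [Pb²⁺] = 3s and [PO₄³⁻] = 2s.
Ksp = [Pb²⁺]^3[PO₄³⁻]^2 = (3s)^3 · (2s)^2 = 108s^5
Ksp = 108 × (8.996×10⁻¹⁰)^5 = 6.4×10⁻⁴⁴

Ksp = 6.4×10⁻⁴⁴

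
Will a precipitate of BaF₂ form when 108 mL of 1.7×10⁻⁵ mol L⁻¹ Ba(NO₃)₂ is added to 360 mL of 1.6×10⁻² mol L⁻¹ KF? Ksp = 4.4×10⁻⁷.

After mixing, V = 108 mL + 360 mL = 468 mL.
[Ba²⁺] = (1.7×10⁻⁵)(108)/468 = 3.9×10⁻⁶ mol L⁻¹
[F⁻] = (1.6×10⁻²)(360)/468 = 1.2×10⁻² mol L⁻¹
Q = [Ba²⁺][F⁻]^2 = 5.9×10⁻¹⁰
Q = 5.9×10⁻¹⁰ < Ksp = 4.4×10⁻⁷, so the solution is unsaturated and no precipitate forms.

No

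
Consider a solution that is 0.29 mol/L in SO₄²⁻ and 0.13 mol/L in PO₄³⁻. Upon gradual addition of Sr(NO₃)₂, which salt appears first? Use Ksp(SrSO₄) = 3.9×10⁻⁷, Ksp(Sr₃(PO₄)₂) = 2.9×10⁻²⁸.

The threshold for precipitation is Q = Ksp.
For SrSO₄: [Sr²⁺] = (Ksp/[SO₄²⁻]) = 1.3×10⁻⁶ mol/L
For Sr₃(PO₄)₂: [Sr²⁺] = (Ksp/[PO₄³⁻]^2)^(1/3) = 2.6×10⁻⁹ mol/L
Since Sr₃(PO₄)₂ needs less Sr²⁺ to reach saturation, it precipitates first.

Sr₃(PO₄)₂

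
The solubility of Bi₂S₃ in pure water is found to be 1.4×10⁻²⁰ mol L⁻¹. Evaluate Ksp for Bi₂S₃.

Bi₂S₃(s) ⇌ 2 Bi³⁺(aq) + 3 S²⁻(aq)
If s mol/L of Bi₂S₃ dissolves, [Bi³⁺] = 2s and [S²⁻] = 3s.
Ksp = [Bi³⁺]^2[S²⁻]^3 = (2s)^2 · (3s)^3 = 108s^5
Ksp = 108 × (1.4×10⁻²⁰)^5 = 5.8×10⁻⁹⁸

Ksp = 5.8×10⁻⁹⁸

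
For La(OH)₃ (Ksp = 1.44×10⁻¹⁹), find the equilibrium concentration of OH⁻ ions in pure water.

2.56×10⁻⁵ M

La(OH)₃(s) ⇌ La³⁺(aq) + 3 OH⁻(aq)
With molar solubility s: [La³⁺] = s, [OH⁻] = 3s.
Ksp = [La³⁺][OH⁻]^3 = s · (3s)^3 = 27s^4 = 1.44×10⁻¹⁹
s = 8.55×10⁻⁶ M
[OH⁻] = 3s = 2.56×10⁻⁵ M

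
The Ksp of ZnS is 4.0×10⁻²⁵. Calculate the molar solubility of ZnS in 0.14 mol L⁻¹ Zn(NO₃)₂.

ZnS(s) ⇌ Zn²⁺(aq) + S²⁻(aq)
With Zn²⁺ already at 0.14 mol L⁻¹ and s small, take [Zn²⁺] ≈ 0.14 mol L⁻¹ and [S²⁻] = s.
Ksp = [Zn²⁺][S²⁻] = (0.14)s
s = 4.0×10⁻²⁵ / (0.14) = 2.9×10⁻²⁴
s = 2.9×10⁻²⁴ mol L⁻¹

2.9×10⁻²⁴ M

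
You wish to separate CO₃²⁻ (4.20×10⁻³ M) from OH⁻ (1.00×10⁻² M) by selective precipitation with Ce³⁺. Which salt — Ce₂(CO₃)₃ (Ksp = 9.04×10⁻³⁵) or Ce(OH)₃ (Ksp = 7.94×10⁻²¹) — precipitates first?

Ce(OH)₃

Each salt precipitates once Q = Ksp for that salt.
For Ce₂(CO₃)₃: [Ce³⁺] = (Ksp/[CO₃²⁻]^3)^(1/2) = 3.49×10⁻¹⁴ M
For Ce(OH)₃: [Ce³⁺] = (Ksp/[OH⁻]^3) = 7.94×10⁻¹⁵ M
Ce(OH)₃ requires the lower [Ce³⁺], so it precipitates first.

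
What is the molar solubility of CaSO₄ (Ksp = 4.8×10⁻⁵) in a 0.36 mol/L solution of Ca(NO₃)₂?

1.3×10⁻⁴ M

CaSO₄(s) ⇌ Ca²⁺(aq) + SO₄²⁻(aq)
With Ca²⁺ already at 0.36 mol/L and s small, take [Ca²⁺] ≈ 0.36 mol/L and [SO₄²⁻] = s.
Ksp = [Ca²⁺][SO₄²⁻] = (0.36)s
s = 4.8×10⁻⁵ / (0.36) = 1.3×10⁻⁴
s = 1.3×10⁻⁴ mol/L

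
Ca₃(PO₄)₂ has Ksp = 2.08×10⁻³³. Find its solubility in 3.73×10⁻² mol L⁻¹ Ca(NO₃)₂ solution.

Ca₃(PO₄)₂(s) ⇌ 3 Ca²⁺(aq) + 2 PO₄³⁻(aq)
Ca²⁺ is already present at 3.73×10⁻² mol L⁻¹. If s mol/L of Ca₃(PO₄)₂ dissolves, [PO₄³⁻] = 2s while [Ca²⁺] ≈ 3.73×10⁻² mol L⁻¹.
Ksp = [Ca²⁺]^3[PO₄³⁻]^2 = (3.73×10⁻²)^3(2s)^2
(2s)^2 = 2.08×10⁻³³ / (3.73×10⁻²)^3 = 4.01×10⁻²⁹
s = 3.17×10⁻¹⁵ mol L⁻¹

3.17×10⁻¹⁵ M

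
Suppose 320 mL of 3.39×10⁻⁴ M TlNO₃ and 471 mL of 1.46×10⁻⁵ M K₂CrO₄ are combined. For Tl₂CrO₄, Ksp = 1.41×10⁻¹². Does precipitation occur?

Total volume after mixing = 320 + 471 = 791 mL.
[Tl⁺] = (3.39×10⁻⁴)(320)/791 = 1.37×10⁻⁴ M
[CrO₄²⁻] = (1.46×10⁻⁵)(471)/791 = 8.69×10⁻⁶ M
Q = [Tl⁺]^2[CrO₄²⁻] = 1.64×10⁻¹³
Q = 1.64×10⁻¹³ < Ksp = 1.41×10⁻¹², so the solution is unsaturated and no precipitate forms.

No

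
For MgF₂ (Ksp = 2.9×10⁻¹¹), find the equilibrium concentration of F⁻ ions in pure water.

MgF₂(s) ⇌ Mg²⁺(aq) + 2 F⁻(aq)
With molar solubility s: [Mg²⁺] = s, [F⁻] = 2s.
Ksp = [Mg²⁺][F⁻]^2 = s · (2s)^2 = 4s^3 = 2.9×10⁻¹¹
s = 1.9×10⁻⁴ mol L⁻¹
[F⁻] = 2s = 3.9×10⁻⁴ mol L⁻¹

3.9×10⁻⁴ M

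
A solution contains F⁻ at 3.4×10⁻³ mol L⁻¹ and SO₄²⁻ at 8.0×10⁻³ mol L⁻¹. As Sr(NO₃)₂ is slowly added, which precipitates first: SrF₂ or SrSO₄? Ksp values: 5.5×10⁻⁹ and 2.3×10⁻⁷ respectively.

SrSO₄

Each salt precipitates once Q = Ksp for that salt.
For SrF₂: [Sr²⁺] = (Ksp/[F⁻]^2) = 4.8×10⁻⁴ mol L⁻¹
For SrSO₄: [Sr²⁺] = (Ksp/[SO₄²⁻]) = 2.9×10⁻⁵ mol L⁻¹
Since SrSO₄ needs less Sr²⁺ to reach saturation, it precipitates first.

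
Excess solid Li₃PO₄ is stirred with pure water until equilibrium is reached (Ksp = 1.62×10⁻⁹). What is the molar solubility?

Li₃PO₄(s) ⇌ 3 Li⁺(aq) + PO₄³⁻(aq)
With molar solubility s: [Li⁺] = 3s, [PO₄³⁻] = s.
Ksp = [Li⁺]^3[PO₄³⁻] = (3s)^3 · s = 27s^4
27s^4 = 1.62×10⁻⁹  ⇒  s^4 = 6.00×10⁻¹¹
s = 2.78×10⁻³ mol L⁻¹

2.78×10⁻³ M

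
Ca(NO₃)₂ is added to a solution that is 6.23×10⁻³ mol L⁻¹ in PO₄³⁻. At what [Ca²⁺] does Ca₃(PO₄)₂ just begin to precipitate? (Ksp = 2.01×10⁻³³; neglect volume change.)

Precipitation begins when Q = Ksp.
Ca₃(PO₄)₂(s) ⇌ 3 Ca²⁺(aq) + 2 PO₄³⁻(aq)
Ksp = [Ca²⁺]^3[PO₄³⁻]^2 = [Ca²⁺]^3(6.23×10⁻³)^2
[Ca²⁺]^3 = 2.01×10⁻³³ / (6.23×10⁻³)^2 = 5.18×10⁻²⁹
[Ca²⁺] = 3.73×10⁻¹⁰ mol L⁻¹

3.73×10⁻¹⁰ M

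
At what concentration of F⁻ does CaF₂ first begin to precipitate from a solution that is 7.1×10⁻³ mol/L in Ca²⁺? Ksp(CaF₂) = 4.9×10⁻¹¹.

A salt starts to precipitate once the ion product Q reaches its Ksp.
CaF₂(s) ⇌ Ca²⁺(aq) + 2 F⁻(aq)
Ksp = [Ca²⁺][F⁻]^2 = [F⁻]^2(7.1×10⁻³)
[F⁻]^2 = 4.9×10⁻¹¹ / (7.1×10⁻³) = 6.9×10⁻⁹
[F⁻] = 8.3×10⁻⁵ mol/L

8.3×10⁻⁵ M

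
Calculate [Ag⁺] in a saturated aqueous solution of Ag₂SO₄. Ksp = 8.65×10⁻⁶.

2.59×10⁻² M

Ag₂SO₄(s) ⇌ 2 Ag⁺(aq) + SO₄²⁻(aq)
If s mol/L of Ag₂SO₄ dissolves, [Ag⁺] = 2s and [SO₄²⁻] = s.
Ksp = [Ag⁺]^2[SO₄²⁻] = (2s)^2 · s = 4s^3 = 8.65×10⁻⁶
s = 1.29×10⁻² M
[Ag⁺] = 2s = 2.59×10⁻² M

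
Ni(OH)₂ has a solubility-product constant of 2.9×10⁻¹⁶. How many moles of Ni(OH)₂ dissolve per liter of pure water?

4.2×10⁻⁶ M

Ni(OH)₂(s) ⇌ Ni²⁺(aq) + 2 OH⁻(aq)
For each mole of Ni(OH)₂ that dissolves per liter, [Ni²⁺] = s and [OH⁻] = 2s; let s denote this solubility.
Ksp = [Ni²⁺][OH⁻]^2 = s · (2s)^2 = 4s^3
4s^3 = 2.9×10⁻¹⁶  ⇒  s^3 = 7.3×10⁻¹⁷
Taking the 3rd root, s = 4.2×10⁻⁶ M.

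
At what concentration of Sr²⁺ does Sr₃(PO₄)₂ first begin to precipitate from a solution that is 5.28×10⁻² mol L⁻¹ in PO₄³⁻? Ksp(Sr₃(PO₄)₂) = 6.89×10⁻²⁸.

Each salt precipitates once Q = Ksp for that salt.
Sr₃(PO₄)₂(s) ⇌ 3 Sr²⁺(aq) + 2 PO₄³⁻(aq)
Ksp = [Sr²⁺]^3[PO₄³⁻]^2 = [Sr²⁺]^3(5.28×10⁻²)^2
[Sr²⁺]^3 = 6.89×10⁻²⁸ / (5.28×10⁻²)^2 = 2.47×10⁻²⁵
[Sr²⁺] = 6.28×10⁻⁹ mol L⁻¹

6.28×10⁻⁹ M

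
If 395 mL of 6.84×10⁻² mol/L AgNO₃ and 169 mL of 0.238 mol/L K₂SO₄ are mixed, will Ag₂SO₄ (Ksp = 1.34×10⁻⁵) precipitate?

The combined volume is 564 mL.
[Ag⁺] = (6.84×10⁻²)(395)/564 = 4.79×10⁻² mol/L
[SO₄²⁻] = (0.238)(169)/564 = 7.13×10⁻² mol/L
Q = [Ag⁺]^2[SO₄²⁻] = 1.64×10⁻⁴
Q = 1.64×10⁻⁴ > Ksp = 1.34×10⁻⁵, so the solution is supersaturated and Ag₂SO₄ precipitates.

Yes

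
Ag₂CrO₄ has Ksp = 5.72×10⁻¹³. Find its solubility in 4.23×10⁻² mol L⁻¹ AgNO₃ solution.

3.20×10⁻¹⁰ M

Ag₂CrO₄(s) ⇌ 2 Ag⁺(aq) + CrO₄²⁻(aq)
Ag⁺ is already present at 4.23×10⁻² mol L⁻¹. If s mol/L of Ag₂CrO₄ dissolves, [CrO₄²⁻] = s while [Ag⁺] ≈ 4.23×10⁻² mol L⁻¹.
Ksp = [Ag⁺]^2[CrO₄²⁻] = (4.23×10⁻²)^2s
s = 5.72×10⁻¹³ / (4.23×10⁻²)^2 = 3.20×10⁻¹⁰
s = 3.20×10⁻¹⁰ mol L⁻¹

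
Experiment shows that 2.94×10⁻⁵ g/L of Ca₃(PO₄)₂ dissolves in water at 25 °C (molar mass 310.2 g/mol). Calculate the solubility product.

Ksp = 8.26×10⁻³⁴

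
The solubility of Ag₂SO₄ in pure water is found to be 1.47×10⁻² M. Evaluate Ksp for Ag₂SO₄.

Ksp = 1.27×10⁻⁵

Ag₂SO₄(s) ⇌ 2 Ag⁺(aq) + SO₄²⁻(aq)
Let s be the molar solubility. Then [Ag⁺] = 2s and [SO₄²⁻] = s.
Ksp = [Ag⁺]^2[SO₄²⁻] = (2s)^2 · s = 4s^3
Ksp = 4 × (1.47×10⁻²)^3 = 1.27×10⁻⁵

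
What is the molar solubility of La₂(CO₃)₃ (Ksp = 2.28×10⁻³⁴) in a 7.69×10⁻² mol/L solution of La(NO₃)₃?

1.13×10⁻¹¹ M

La₂(CO₃)₃(s) ⇌ 2 La³⁺(aq) + 3 CO₃²⁻(aq)
Let s be the solubility of La₂(CO₃)₃ here. The common ion gives [La³⁺] ≈ 7.69×10⁻² mol/L, and [CO₃²⁻] = 3s.
Ksp = [La³⁺]^2[CO₃²⁻]^3 = (7.69×10⁻²)^2(3s)^3
(3s)^3 = 2.28×10⁻³⁴ / (7.69×10⁻²)^2 = 3.86×10⁻³²
s = 1.13×10⁻¹¹ mol/L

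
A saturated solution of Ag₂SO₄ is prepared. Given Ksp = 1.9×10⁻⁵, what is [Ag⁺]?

Ag₂SO₄(s) ⇌ 2 Ag⁺(aq) + SO₄²⁻(aq)
Call the molar solubility s, so that [Ag⁺] = 2s and [SO₄²⁻] = s.
Ksp = [Ag⁺]^2[SO₄²⁻] = (2s)^2 · s = 4s^3 = 1.9×10⁻⁵
s = 1.7×10⁻² mol/L
[Ag⁺] = 2s = 3.4×10⁻² mol/L

3.4×10⁻² M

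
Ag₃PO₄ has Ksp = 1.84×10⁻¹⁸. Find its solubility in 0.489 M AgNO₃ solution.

Ag₃PO₄(s) ⇌ 3 Ag⁺(aq) + PO₄³⁻(aq)
Let s be the solubility of Ag₃PO₄ here. The common ion gives [Ag⁺] ≈ 0.489 M, and [PO₄³⁻] = s.
Ksp = [Ag⁺]^3[PO₄³⁻] = (0.489)^3s
s = 1.84×10⁻¹⁸ / (0.489)^3 = 1.57×10⁻¹⁷
s = 1.57×10⁻¹⁷ M

1.57×10⁻¹⁷ M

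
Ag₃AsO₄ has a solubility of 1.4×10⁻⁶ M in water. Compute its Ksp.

Ag₃AsO₄(s) ⇌ 3 Ag⁺(aq) + AsO₄³⁻(aq)
Call the molar solubility s, so that [Ag⁺] = 3s and [AsO₄³⁻] = s.
Ksp = [Ag⁺]^3[AsO₄³⁻] = (3s)^3 · s = 27s^4
Ksp = 27 × (1.4×10⁻⁶)^4 = 1.0×10⁻²²

Ksp = 1.0×10⁻²²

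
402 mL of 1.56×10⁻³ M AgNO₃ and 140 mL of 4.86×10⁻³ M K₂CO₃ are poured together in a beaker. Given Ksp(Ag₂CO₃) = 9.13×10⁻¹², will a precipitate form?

Yes

After mixing, V = 402 mL + 140 mL = 542 mL.
[Ag⁺] = (1.56×10⁻³)(402)/542 = 1.16×10⁻³ M
[CO₃²⁻] = (4.86×10⁻³)(140)/542 = 1.26×10⁻³ M
Q = [Ag⁺]^2[CO₃²⁻] = 1.68×10⁻⁹
Since Q (1.68×10⁻⁹) exceeds Ksp (9.13×10⁻¹²), Ag₂CO₃ will precipitate.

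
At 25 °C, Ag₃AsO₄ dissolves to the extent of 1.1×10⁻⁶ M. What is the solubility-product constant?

Ag₃AsO₄(s) ⇌ 3 Ag⁺(aq) + AsO₄³⁻(aq)
Let s be the molar solubility. Then [Ag⁺] = 3s and [AsO₄³⁻] = s.
Ksp = [Ag⁺]^3[AsO₄³⁻] = (3s)^3 · s = 27s^4
Ksp = 27 × (1.1×10⁻⁶)^4 = 4.0×10⁻²³

Ksp = 4.0×10⁻²³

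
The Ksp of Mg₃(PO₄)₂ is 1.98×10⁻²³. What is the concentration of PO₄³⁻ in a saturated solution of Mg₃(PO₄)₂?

Mg₃(PO₄)₂(s) ⇌ 3 Mg²⁺(aq) + 2 PO₄³⁻(aq)
Call the molar solubility s, so that [Mg²⁺] = 3s and [PO₄³⁻] = 2s.
Ksp = [Mg²⁺]^3[PO₄³⁻]^2 = (3s)^3 · (2s)^2 = 108s^5 = 1.98×10⁻²³
s = 1.13×10⁻⁵ mol L⁻¹
[PO₄³⁻] = 2s = 2.26×10⁻⁵ mol L⁻¹

2.26×10⁻⁵ M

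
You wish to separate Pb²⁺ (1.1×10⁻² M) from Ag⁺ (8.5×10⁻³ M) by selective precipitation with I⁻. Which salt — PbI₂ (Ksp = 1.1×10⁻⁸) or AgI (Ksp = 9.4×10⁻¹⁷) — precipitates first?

AgI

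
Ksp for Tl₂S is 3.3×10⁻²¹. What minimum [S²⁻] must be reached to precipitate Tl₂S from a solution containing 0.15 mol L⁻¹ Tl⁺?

1.5×10⁻¹⁹ M

Precipitation of each salt begins when its ion product equals Ksp.
Tl₂S(s) ⇌ 2 Tl⁺(aq) + S²⁻(aq)
Ksp = [Tl⁺]^2[S²⁻] = [S²⁻](0.15)^2
[S²⁻] = 3.3×10⁻²¹ / (0.15)^2 = 1.5×10⁻¹⁹
[S²⁻] = 1.5×10⁻¹⁹ mol L⁻¹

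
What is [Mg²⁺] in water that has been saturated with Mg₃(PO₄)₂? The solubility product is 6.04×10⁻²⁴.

2.67×10⁻⁵ M

Mg₃(PO₄)₂(s) ⇌ 3 Mg²⁺(aq) + 2 PO₄³⁻(aq)
With molar solubility s: [Mg²⁺] = 3s, [PO₄³⁻] = 2s.
Ksp = [Mg²⁺]^3[PO₄³⁻]^2 = (3s)^3 · (2s)^2 = 108s^5 = 6.04×10⁻²⁴
s = 8.90×10⁻⁶ mol L⁻¹
[Mg²⁺] = 3s = 2.67×10⁻⁵ mol L⁻¹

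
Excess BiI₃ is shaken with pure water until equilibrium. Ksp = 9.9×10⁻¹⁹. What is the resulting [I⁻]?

4.2×10⁻⁵ M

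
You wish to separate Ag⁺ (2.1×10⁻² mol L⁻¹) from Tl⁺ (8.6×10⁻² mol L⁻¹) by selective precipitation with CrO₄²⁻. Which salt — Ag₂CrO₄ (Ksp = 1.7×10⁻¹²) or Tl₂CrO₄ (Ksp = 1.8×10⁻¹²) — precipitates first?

Tl₂CrO₄

Precipitation begins when Q = Ksp.
For Ag₂CrO₄: [CrO₄²⁻] = (Ksp/[Ag⁺]^2) = 3.9×10⁻⁹ mol L⁻¹
For Tl₂CrO₄: [CrO₄²⁻] = (Ksp/[Tl⁺]^2) = 2.4×10⁻¹⁰ mol L⁻¹
The smaller threshold [CrO₄²⁻] is reached first, so Tl₂CrO₄ precipitates first.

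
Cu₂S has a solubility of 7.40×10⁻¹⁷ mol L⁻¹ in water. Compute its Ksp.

Ksp = 1.62×10⁻⁴⁸

Cu₂S(s) ⇌ 2 Cu⁺(aq) + S²⁻(aq)
Call the molar solubility s, so that [Cu⁺] = 2s and [S²⁻] = s.
Ksp = [Cu⁺]^2[S²⁻] = (2s)^2 · s = 4s^3
Ksp = 4 × (7.40×10⁻¹⁷)^3 = 1.62×10⁻⁴⁸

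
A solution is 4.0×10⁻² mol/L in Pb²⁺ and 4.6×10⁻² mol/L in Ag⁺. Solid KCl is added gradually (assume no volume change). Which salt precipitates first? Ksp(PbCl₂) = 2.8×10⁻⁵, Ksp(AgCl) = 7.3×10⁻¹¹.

AgCl

A salt starts to precipitate once the ion product Q reaches its Ksp.
For PbCl₂: [Cl⁻] = (Ksp/[Pb²⁺])^(1/2) = 2.6×10⁻² mol/L
For AgCl: [Cl⁻] = (Ksp/[Ag⁺]) = 1.6×10⁻⁹ mol/L
The smaller threshold [Cl⁻] is reached first, so AgCl precipitates first.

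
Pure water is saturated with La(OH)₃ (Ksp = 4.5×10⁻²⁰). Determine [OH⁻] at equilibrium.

La(OH)₃(s) ⇌ La³⁺(aq) + 3 OH⁻(aq)
Let s be the molar solubility. Then [La³⁺] = s and [OH⁻] = 3s.
Ksp = [La³⁺][OH⁻]^3 = s · (3s)^3 = 27s^4 = 4.5×10⁻²⁰
s = 6.4×10⁻⁶ mol/L
[OH⁻] = 3s = 1.9×10⁻⁵ mol/L

1.9×10⁻⁵ M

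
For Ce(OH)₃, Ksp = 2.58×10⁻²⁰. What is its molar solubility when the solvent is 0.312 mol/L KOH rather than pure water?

8.49×10⁻¹⁹ M

Ce(OH)₃(s) ⇌ Ce³⁺(aq) + 3 OH⁻(aq)
With OH⁻ already at 0.312 mol/L and s small, take [OH⁻] ≈ 0.312 mol/L and [Ce³⁺] = s.
Ksp = [Ce³⁺][OH⁻]^3 = s(0.312)^3
s = 2.58×10⁻²⁰ / (0.312)^3 = 8.49×10⁻¹⁹
s = 8.49×10⁻¹⁹ mol/L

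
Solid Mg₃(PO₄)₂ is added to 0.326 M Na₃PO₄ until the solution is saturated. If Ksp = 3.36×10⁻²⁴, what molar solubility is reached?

1.05×10⁻⁸ M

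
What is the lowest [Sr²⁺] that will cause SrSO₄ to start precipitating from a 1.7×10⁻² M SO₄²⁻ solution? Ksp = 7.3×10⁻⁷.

Precipitation of each salt begins when its ion product equals Ksp.
SrSO₄(s) ⇌ Sr²⁺(aq) + SO₄²⁻(aq)
Ksp = [Sr²⁺][SO₄²⁻] = [Sr²⁺](1.7×10⁻²)
[Sr²⁺] = 7.3×10⁻⁷ / (1.7×10⁻²) = 4.3×10⁻⁵
[Sr²⁺] = 4.3×10⁻⁵ M

4.3×10⁻⁵ M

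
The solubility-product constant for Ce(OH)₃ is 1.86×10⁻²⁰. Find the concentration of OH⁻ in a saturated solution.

1.54×10⁻⁵ M

Ce(OH)₃(s) ⇌ Ce³⁺(aq) + 3 OH⁻(aq)
With molar solubility s: [Ce³⁺] = s, [OH⁻] = 3s.
Ksp = [Ce³⁺][OH⁻]^3 = s · (3s)^3 = 27s^4 = 1.86×10⁻²⁰
s = 5.12×10⁻⁶ M
[OH⁻] = 3s = 1.54×10⁻⁵ M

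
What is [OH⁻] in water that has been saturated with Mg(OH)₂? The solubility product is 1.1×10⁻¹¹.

Mg(OH)₂(s) ⇌ Mg²⁺(aq) + 2 OH⁻(aq)
For each mole of Mg(OH)₂ that dissolves per liter, [Mg²⁺] = s and [OH⁻] = 2s; let s denote this solubility.
Ksp = [Mg²⁺][OH⁻]^2 = s · (2s)^2 = 4s^3 = 1.1×10⁻¹¹
s = 1.4×10⁻⁴ mol/L
[OH⁻] = 2s = 2.8×10⁻⁴ mol/L

2.8×10⁻⁴ M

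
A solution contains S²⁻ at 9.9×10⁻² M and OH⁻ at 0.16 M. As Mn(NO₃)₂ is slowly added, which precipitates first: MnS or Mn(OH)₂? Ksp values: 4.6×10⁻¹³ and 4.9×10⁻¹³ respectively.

MnS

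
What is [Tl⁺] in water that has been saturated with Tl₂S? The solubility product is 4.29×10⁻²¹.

2.05×10⁻⁷ M

Tl₂S(s) ⇌ 2 Tl⁺(aq) + S²⁻(aq)
Let s be the molar solubility. Then [Tl⁺] = 2s and [S²⁻] = s.
Ksp = [Tl⁺]^2[S²⁻] = (2s)^2 · s = 4s^3 = 4.29×10⁻²¹
s = 1.02×10⁻⁷ mol L⁻¹
[Tl⁺] = 2s = 2.05×10⁻⁷ mol L⁻¹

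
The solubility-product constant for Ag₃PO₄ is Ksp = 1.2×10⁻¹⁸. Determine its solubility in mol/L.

1.5×10⁻⁵ M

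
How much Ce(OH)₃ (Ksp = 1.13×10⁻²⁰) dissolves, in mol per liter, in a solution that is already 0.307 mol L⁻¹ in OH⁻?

Ce(OH)₃(s) ⇌ Ce³⁺(aq) + 3 OH⁻(aq)
With OH⁻ already at 0.307 mol L⁻¹ and s small, take [OH⁻] ≈ 0.307 mol L⁻¹ and [Ce³⁺] = s.
Ksp = [Ce³⁺][OH⁻]^3 = s(0.307)^3
s = 1.13×10⁻²⁰ / (0.307)^3 = 3.91×10⁻¹⁹
s = 3.91×10⁻¹⁹ mol L⁻¹

3.91×10⁻¹⁹ M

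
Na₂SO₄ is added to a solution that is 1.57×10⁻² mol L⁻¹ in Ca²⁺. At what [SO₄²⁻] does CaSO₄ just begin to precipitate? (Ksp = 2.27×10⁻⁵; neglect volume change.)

Precipitation of each salt begins when its ion product equals Ksp.
CaSO₄(s) ⇌ Ca²⁺(aq) + SO₄²⁻(aq)
Ksp = [Ca²⁺][SO₄²⁻] = [SO₄²⁻](1.57×10⁻²)
[SO₄²⁻] = 2.27×10⁻⁵ / (1.57×10⁻²) = 1.45×10⁻³
[SO₄²⁻] = 1.45×10⁻³ mol L⁻¹

1.45×10⁻³ M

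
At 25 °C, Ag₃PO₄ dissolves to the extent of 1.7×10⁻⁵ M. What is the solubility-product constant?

Ag₃PO₄(s) ⇌ 3 Ag⁺(aq) + PO₄³⁻(aq)
With molar solubility s: [Ag⁺] = 3s, [PO₄³⁻] = s.
Ksp = [Ag⁺]^3[PO₄³⁻] = (3s)^3 · s = 27s^4
Ksp = 27 × (1.7×10⁻⁵)^4 = 2.3×10⁻¹⁸

Ksp = 2.3×10⁻¹⁸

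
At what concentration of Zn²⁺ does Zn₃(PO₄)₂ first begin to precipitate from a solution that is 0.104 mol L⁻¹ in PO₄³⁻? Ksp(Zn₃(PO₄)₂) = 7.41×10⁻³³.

8.82×10⁻¹¹ M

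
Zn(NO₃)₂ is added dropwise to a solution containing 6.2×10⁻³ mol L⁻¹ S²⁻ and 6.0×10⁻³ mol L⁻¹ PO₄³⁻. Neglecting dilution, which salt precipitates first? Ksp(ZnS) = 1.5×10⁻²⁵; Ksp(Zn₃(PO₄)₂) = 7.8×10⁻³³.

ZnS

Each salt precipitates once Q = Ksp for that salt.
For ZnS: [Zn²⁺] = (Ksp/[S²⁻]) = 2.4×10⁻²³ mol L⁻¹
For Zn₃(PO₄)₂: [Zn²⁺] = (Ksp/[PO₄³⁻]^2)^(1/3) = 6.0×10⁻¹⁰ mol L⁻¹
Since ZnS needs less Zn²⁺ to reach saturation, it precipitates first.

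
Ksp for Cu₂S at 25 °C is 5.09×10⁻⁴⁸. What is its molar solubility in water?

1.08×10⁻¹⁶ M

Cu₂S(s) ⇌ 2 Cu⁺(aq) + S²⁻(aq)
With molar solubility s: [Cu⁺] = 2s, [S²⁻] = s.
Ksp = [Cu⁺]^2[S²⁻] = (2s)^2 · s = 4s^3
4s^3 = 5.09×10⁻⁴⁸  ⇒  s^3 = 1.27×10⁻⁴⁸
s = 1.08×10⁻¹⁶ mol/L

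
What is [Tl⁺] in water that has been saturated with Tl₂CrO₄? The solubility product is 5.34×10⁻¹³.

1.02×10⁻⁴ M

Tl₂CrO₄(s) ⇌ 2 Tl⁺(aq) + CrO₄²⁻(aq)
With molar solubility s: [Tl⁺] = 2s, [CrO₄²⁻] = s.
Ksp = [Tl⁺]^2[CrO₄²⁻] = (2s)^2 · s = 4s^3 = 5.34×10⁻¹³
s = 5.11×10⁻⁵ mol/L
[Tl⁺] = 2s = 1.02×10⁻⁴ mol/L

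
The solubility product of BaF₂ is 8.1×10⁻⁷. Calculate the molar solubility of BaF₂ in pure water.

5.9×10⁻³ M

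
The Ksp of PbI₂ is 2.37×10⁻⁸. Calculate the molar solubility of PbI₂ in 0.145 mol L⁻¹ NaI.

1.13×10⁻⁶ M

PbI₂(s) ⇌ Pb²⁺(aq) + 2 I⁻(aq)
I⁻ is already present at 0.145 mol L⁻¹. If s mol/L of PbI₂ dissolves, [Pb²⁺] = s while [I⁻] ≈ 0.145 mol L⁻¹.
Ksp = [Pb²⁺][I⁻]^2 = s(0.145)^2
s = 2.37×10⁻⁸ / (0.145)^2 = 1.13×10⁻⁶
s = 1.13×10⁻⁶ mol L⁻¹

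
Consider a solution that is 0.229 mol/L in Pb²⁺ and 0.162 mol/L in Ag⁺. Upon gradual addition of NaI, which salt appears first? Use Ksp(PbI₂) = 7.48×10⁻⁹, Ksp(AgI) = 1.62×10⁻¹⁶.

AgI

Precipitation begins when Q = Ksp.
For PbI₂: [I⁻] = (Ksp/[Pb²⁺])^(1/2) = 1.81×10⁻⁴ mol/L
For AgI: [I⁻] = (Ksp/[Ag⁺]) = 1.00×10⁻¹⁵ mol/L
AgI requires the lower [I⁻], so it precipitates first.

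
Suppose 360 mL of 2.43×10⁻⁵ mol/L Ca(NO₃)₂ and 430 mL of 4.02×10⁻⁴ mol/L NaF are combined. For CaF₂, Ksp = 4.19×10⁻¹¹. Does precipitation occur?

Total volume after mixing = 360 + 430 = 790 mL.
[Ca²⁺] = (2.43×10⁻⁵)(360)/790 = 1.11×10⁻⁵ mol/L
[F⁻] = (4.02×10⁻⁴)(430)/790 = 2.19×10⁻⁴ mol/L
Q = [Ca²⁺][F⁻]^2 = 5.30×10⁻¹³
Q = 5.30×10⁻¹³ < Ksp = 4.19×10⁻¹¹, so the solution is unsaturated and no precipitate forms.

No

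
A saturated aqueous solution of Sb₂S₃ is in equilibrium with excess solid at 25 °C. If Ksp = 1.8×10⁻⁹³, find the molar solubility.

1.1×10⁻¹⁹ M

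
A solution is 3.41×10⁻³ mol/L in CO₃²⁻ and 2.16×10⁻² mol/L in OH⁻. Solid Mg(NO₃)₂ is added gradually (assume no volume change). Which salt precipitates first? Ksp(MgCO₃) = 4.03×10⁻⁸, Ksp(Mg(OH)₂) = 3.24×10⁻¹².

Mg(OH)₂

Precipitation begins when Q = Ksp.
For MgCO₃: [Mg²⁺] = (Ksp/[CO₃²⁻]) = 1.18×10⁻⁵ mol/L
For Mg(OH)₂: [Mg²⁺] = (Ksp/[OH⁻]^2) = 6.94×10⁻⁹ mol/L
Since Mg(OH)₂ needs less Mg²⁺ to reach saturation, it precipitates first.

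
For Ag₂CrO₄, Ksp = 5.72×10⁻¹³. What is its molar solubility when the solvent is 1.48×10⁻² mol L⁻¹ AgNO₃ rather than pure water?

Ag₂CrO₄(s) ⇌ 2 Ag⁺(aq) + CrO₄²⁻(aq)
The solution already contains Ag⁺ at 1.48×10⁻² mol L⁻¹. Let s be the molar solubility of Ag₂CrO₄.
[Ag⁺] ≈ 1.48×10⁻² mol L⁻¹ (common ion dominates); [CrO₄²⁻] = s.
Ksp = [Ag⁺]^2[CrO₄²⁻] = (1.48×10⁻²)^2s
s = 5.72×10⁻¹³ / (1.48×10⁻²)^2 = 2.61×10⁻⁹
s = 2.61×10⁻⁹ mol L⁻¹

2.61×10⁻⁹ M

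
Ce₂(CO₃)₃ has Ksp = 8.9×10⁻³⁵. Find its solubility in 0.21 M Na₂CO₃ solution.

Ce₂(CO₃)₃(s) ⇌ 2 Ce³⁺(aq) + 3 CO₃²⁻(aq)
The solution already contains CO₃²⁻ at 0.21 M. Let s be the molar solubility of Ce₂(CO₃)₃.
[CO₃²⁻] ≈ 0.21 M (common ion dominates); [Ce³⁺] = 2s.
Ksp = [Ce³⁺]^2[CO₃²⁻]^3 = (2s)^2(0.21)^3
(2s)^2 = 8.9×10⁻³⁵ / (0.21)^3 = 9.6×10⁻³³
s = 4.9×10⁻¹⁷ M

4.9×10⁻¹⁷ M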